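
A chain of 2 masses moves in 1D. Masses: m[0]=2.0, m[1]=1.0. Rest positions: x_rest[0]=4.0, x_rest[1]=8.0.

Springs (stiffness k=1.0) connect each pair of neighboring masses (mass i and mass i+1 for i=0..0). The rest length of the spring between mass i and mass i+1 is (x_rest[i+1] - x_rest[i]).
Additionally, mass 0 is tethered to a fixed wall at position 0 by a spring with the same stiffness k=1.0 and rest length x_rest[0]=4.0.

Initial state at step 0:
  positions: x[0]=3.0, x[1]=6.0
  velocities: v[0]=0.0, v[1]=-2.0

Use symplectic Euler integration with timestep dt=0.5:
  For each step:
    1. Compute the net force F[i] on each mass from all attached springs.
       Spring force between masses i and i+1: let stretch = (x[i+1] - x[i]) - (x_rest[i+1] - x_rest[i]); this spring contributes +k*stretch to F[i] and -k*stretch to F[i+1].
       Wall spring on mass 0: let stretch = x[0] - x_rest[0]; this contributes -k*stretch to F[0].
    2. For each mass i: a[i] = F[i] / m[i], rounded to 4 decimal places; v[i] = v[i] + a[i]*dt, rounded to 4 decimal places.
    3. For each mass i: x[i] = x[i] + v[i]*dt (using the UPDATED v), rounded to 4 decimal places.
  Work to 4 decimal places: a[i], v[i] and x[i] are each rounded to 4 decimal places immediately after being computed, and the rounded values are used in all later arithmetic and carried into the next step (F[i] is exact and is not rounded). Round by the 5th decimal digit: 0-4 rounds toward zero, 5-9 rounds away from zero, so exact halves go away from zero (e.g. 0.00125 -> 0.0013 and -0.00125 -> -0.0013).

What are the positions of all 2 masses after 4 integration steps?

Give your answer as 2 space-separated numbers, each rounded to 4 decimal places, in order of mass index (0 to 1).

Answer: 2.4639 5.6934

Derivation:
Step 0: x=[3.0000 6.0000] v=[0.0000 -2.0000]
Step 1: x=[3.0000 5.2500] v=[0.0000 -1.5000]
Step 2: x=[2.9063 4.9375] v=[-0.1875 -0.6250]
Step 3: x=[2.7032 5.1172] v=[-0.4063 0.3594]
Step 4: x=[2.4639 5.6934] v=[-0.4786 1.1524]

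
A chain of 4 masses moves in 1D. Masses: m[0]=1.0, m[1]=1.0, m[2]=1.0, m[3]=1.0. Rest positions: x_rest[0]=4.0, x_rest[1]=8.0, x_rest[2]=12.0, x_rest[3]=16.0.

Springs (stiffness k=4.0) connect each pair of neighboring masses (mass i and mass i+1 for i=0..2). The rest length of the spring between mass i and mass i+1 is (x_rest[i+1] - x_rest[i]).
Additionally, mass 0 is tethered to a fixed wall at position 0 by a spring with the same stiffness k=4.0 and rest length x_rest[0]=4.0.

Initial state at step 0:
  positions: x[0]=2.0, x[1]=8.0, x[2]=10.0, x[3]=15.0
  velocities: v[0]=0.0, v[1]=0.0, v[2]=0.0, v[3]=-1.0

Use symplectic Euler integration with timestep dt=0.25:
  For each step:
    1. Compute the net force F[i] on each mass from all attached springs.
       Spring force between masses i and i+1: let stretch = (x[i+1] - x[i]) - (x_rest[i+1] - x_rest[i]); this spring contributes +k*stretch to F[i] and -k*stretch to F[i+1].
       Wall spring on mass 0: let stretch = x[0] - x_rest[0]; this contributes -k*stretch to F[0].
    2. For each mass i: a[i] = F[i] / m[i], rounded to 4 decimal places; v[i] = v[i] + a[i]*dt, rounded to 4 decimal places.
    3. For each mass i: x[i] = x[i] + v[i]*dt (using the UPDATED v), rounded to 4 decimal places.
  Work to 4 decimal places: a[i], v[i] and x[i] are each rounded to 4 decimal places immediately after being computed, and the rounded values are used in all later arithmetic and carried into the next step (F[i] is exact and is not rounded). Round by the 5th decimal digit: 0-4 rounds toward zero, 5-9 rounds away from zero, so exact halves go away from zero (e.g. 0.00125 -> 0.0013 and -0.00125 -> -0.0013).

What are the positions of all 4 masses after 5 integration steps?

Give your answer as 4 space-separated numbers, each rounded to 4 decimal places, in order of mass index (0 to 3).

Step 0: x=[2.0000 8.0000 10.0000 15.0000] v=[0.0000 0.0000 0.0000 -1.0000]
Step 1: x=[3.0000 7.0000 10.7500 14.5000] v=[4.0000 -4.0000 3.0000 -2.0000]
Step 2: x=[4.2500 5.9375 11.5000 14.0625] v=[5.0000 -4.2500 3.0000 -1.7500]
Step 3: x=[4.8594 5.8438 11.5000 13.9844] v=[2.4375 -0.3750 0.0000 -0.3125]
Step 4: x=[4.5000 6.9180 10.7071 14.2852] v=[-1.4375 4.2968 -3.1718 1.2031]
Step 5: x=[3.6201 8.3350 9.8614 14.6915] v=[-3.5195 5.6679 -3.3828 1.6250]

Answer: 3.6201 8.3350 9.8614 14.6915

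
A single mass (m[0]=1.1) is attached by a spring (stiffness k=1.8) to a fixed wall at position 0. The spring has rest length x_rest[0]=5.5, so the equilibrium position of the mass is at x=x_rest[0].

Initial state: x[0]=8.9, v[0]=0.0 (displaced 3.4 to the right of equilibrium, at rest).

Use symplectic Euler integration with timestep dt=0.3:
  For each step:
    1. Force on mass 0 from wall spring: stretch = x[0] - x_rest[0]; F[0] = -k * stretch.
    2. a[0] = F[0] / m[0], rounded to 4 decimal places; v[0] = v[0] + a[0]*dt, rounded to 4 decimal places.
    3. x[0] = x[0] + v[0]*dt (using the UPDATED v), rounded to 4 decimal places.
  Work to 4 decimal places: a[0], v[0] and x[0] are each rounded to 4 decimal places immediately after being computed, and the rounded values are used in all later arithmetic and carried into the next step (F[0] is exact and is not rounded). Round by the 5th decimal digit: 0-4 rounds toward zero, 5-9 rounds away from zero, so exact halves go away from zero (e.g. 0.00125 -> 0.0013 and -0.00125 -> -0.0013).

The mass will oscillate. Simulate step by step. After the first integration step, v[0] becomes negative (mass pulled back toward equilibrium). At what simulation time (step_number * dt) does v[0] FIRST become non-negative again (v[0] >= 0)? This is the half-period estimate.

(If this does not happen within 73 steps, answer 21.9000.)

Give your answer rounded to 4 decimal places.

Answer: 2.7000

Derivation:
Step 0: x=[8.9000] v=[0.0000]
Step 1: x=[8.3993] v=[-1.6691]
Step 2: x=[7.4716] v=[-3.0924]
Step 3: x=[6.2535] v=[-4.0603]
Step 4: x=[4.9244] v=[-4.4302]
Step 5: x=[3.6801] v=[-4.1476]
Step 6: x=[2.7038] v=[-3.2542]
Step 7: x=[2.1394] v=[-1.8815]
Step 8: x=[2.0699] v=[-0.2317]
Step 9: x=[2.5056] v=[1.4522]
First v>=0 after going negative at step 9, time=2.7000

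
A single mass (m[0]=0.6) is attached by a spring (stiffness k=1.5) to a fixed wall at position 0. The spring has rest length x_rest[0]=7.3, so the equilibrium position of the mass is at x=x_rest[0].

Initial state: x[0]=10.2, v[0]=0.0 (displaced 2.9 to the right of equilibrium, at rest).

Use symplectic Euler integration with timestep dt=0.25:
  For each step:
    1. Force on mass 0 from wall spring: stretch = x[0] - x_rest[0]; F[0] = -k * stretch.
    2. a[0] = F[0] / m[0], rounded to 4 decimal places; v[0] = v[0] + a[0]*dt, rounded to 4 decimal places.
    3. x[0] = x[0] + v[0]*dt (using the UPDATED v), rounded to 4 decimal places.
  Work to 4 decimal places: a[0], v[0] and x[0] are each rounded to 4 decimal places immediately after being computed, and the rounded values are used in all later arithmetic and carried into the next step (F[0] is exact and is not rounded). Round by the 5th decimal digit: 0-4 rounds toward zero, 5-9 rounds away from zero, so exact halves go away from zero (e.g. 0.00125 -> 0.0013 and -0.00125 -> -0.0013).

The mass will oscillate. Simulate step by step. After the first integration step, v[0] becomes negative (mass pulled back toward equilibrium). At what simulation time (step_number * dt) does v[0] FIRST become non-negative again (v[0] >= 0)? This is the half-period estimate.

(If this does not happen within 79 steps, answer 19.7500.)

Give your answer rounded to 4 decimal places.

Step 0: x=[10.2000] v=[0.0000]
Step 1: x=[9.7469] v=[-1.8125]
Step 2: x=[8.9115] v=[-3.3418]
Step 3: x=[7.8243] v=[-4.3490]
Step 4: x=[6.6551] v=[-4.6767]
Step 5: x=[5.5867] v=[-4.2736]
Step 6: x=[4.7860] v=[-3.2028]
Step 7: x=[4.3781] v=[-1.6316]
Step 8: x=[4.4268] v=[0.1946]
First v>=0 after going negative at step 8, time=2.0000

Answer: 2.0000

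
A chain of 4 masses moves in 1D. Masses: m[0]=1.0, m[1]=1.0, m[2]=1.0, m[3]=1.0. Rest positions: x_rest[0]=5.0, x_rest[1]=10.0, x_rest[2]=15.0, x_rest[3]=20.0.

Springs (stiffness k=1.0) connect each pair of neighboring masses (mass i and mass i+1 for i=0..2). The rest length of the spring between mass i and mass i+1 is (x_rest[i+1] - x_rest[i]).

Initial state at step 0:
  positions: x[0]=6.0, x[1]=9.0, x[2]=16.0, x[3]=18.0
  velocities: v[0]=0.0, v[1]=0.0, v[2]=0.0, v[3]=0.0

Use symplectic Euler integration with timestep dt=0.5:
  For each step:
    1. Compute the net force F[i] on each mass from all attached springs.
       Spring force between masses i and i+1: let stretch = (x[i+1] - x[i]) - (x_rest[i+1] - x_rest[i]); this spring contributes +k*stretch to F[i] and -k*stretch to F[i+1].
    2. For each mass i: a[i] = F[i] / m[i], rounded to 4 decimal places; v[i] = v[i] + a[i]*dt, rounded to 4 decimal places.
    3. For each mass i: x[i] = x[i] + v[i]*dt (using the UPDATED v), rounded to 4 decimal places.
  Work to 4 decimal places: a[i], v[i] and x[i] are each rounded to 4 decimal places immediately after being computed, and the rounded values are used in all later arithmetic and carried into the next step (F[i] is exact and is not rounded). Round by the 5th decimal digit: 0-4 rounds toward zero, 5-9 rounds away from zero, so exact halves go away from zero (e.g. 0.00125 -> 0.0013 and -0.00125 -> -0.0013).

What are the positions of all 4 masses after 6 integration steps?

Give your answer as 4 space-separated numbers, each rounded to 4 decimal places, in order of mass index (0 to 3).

Answer: 4.6417 7.8732 16.6194 19.8664

Derivation:
Step 0: x=[6.0000 9.0000 16.0000 18.0000] v=[0.0000 0.0000 0.0000 0.0000]
Step 1: x=[5.5000 10.0000 14.7500 18.7500] v=[-1.0000 2.0000 -2.5000 1.5000]
Step 2: x=[4.8750 11.0625 13.3125 19.7500] v=[-1.2500 2.1250 -2.8750 2.0000]
Step 3: x=[4.5469 11.1407 12.9219 20.3907] v=[-0.6563 0.1563 -0.7813 1.2813]
Step 4: x=[4.6172 10.0157 13.9532 20.4142] v=[0.1406 -2.2500 2.0625 0.0469]
Step 5: x=[4.7872 8.5255 15.6154 20.0724] v=[0.3399 -2.9805 3.3243 -0.6836]
Step 6: x=[4.6417 7.8732 16.6194 19.8664] v=[-0.2910 -1.3047 2.0079 -0.4121]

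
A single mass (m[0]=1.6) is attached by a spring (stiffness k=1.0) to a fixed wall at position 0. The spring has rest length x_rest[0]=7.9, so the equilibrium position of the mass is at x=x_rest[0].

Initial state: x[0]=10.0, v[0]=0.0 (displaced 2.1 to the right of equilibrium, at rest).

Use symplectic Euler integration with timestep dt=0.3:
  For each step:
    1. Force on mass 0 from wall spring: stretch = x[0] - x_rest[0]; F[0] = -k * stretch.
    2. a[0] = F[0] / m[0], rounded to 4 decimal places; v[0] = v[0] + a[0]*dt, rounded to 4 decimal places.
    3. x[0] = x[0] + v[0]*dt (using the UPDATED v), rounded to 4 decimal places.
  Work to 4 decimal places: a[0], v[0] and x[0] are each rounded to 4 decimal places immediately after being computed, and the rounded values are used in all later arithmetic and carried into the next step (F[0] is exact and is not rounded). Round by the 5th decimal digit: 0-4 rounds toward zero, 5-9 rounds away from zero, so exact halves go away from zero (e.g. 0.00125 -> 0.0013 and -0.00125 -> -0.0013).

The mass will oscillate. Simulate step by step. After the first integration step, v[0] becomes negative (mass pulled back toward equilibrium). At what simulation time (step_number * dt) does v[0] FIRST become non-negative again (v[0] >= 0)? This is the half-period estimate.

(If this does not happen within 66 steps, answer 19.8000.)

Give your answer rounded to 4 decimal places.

Answer: 4.2000

Derivation:
Step 0: x=[10.0000] v=[0.0000]
Step 1: x=[9.8819] v=[-0.3938]
Step 2: x=[9.6523] v=[-0.7654]
Step 3: x=[9.3241] v=[-1.0940]
Step 4: x=[8.9158] v=[-1.3610]
Step 5: x=[8.4504] v=[-1.5515]
Step 6: x=[7.9540] v=[-1.6547]
Step 7: x=[7.4546] v=[-1.6648]
Step 8: x=[6.9802] v=[-1.5813]
Step 9: x=[6.5576] v=[-1.4088]
Step 10: x=[6.2105] v=[-1.1571]
Step 11: x=[5.9584] v=[-0.8403]
Step 12: x=[5.8155] v=[-0.4763]
Step 13: x=[5.7899] v=[-0.0855]
Step 14: x=[5.8829] v=[0.3101]
First v>=0 after going negative at step 14, time=4.2000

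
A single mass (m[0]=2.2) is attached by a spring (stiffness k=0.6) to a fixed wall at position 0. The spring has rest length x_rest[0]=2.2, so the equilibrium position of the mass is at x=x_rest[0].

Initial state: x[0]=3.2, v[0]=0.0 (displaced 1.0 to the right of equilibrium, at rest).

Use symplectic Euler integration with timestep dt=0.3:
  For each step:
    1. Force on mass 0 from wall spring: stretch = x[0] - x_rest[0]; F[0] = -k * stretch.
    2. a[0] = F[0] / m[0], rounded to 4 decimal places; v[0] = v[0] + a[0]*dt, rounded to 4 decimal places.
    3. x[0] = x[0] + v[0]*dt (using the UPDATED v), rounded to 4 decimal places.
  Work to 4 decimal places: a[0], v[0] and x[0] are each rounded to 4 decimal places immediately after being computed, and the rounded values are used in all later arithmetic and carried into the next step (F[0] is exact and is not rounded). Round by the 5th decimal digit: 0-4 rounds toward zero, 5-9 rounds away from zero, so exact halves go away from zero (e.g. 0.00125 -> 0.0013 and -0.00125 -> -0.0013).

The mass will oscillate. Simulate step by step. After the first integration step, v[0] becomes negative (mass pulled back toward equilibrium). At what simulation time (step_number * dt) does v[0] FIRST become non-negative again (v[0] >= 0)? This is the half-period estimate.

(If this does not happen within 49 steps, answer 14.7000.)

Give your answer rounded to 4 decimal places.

Step 0: x=[3.2000] v=[0.0000]
Step 1: x=[3.1755] v=[-0.0818]
Step 2: x=[3.1270] v=[-0.1616]
Step 3: x=[3.0558] v=[-0.2374]
Step 4: x=[2.9636] v=[-0.3074]
Step 5: x=[2.8526] v=[-0.3699]
Step 6: x=[2.7256] v=[-0.4233]
Step 7: x=[2.5857] v=[-0.4663]
Step 8: x=[2.4363] v=[-0.4979]
Step 9: x=[2.2811] v=[-0.5172]
Step 10: x=[2.1240] v=[-0.5238]
Step 11: x=[1.9687] v=[-0.5176]
Step 12: x=[1.8191] v=[-0.4987]
Step 13: x=[1.6789] v=[-0.4675]
Step 14: x=[1.5514] v=[-0.4249]
Step 15: x=[1.4399] v=[-0.3718]
Step 16: x=[1.3470] v=[-0.3096]
Step 17: x=[1.2751] v=[-0.2398]
Step 18: x=[1.2259] v=[-0.1641]
Step 19: x=[1.2006] v=[-0.0844]
Step 20: x=[1.1998] v=[-0.0026]
Step 21: x=[1.2236] v=[0.0792]
First v>=0 after going negative at step 21, time=6.3000

Answer: 6.3000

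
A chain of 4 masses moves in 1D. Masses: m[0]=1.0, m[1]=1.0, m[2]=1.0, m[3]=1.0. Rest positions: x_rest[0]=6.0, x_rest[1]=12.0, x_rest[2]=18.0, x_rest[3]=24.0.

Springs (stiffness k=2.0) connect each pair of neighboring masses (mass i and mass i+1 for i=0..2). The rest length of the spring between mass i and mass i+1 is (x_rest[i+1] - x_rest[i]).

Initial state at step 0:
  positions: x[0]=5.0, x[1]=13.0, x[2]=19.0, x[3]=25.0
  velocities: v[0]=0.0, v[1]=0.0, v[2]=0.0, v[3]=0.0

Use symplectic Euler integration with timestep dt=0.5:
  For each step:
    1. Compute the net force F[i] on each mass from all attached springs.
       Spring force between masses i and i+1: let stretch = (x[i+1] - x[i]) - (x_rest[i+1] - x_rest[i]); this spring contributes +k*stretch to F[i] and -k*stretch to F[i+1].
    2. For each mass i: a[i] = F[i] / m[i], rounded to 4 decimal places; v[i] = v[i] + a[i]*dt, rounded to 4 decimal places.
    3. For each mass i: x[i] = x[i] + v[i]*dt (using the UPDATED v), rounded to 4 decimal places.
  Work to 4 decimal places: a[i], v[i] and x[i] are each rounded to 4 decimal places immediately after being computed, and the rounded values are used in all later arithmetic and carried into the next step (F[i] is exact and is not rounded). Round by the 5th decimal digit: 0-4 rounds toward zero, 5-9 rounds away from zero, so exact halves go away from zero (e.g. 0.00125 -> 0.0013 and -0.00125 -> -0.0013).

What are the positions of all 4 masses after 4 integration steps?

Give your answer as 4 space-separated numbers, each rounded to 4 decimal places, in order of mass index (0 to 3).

Step 0: x=[5.0000 13.0000 19.0000 25.0000] v=[0.0000 0.0000 0.0000 0.0000]
Step 1: x=[6.0000 12.0000 19.0000 25.0000] v=[2.0000 -2.0000 0.0000 0.0000]
Step 2: x=[7.0000 11.5000 18.5000 25.0000] v=[2.0000 -1.0000 -1.0000 0.0000]
Step 3: x=[7.2500 12.2500 17.7500 24.7500] v=[0.5000 1.5000 -1.5000 -0.5000]
Step 4: x=[7.0000 13.2500 17.7500 24.0000] v=[-0.5000 2.0000 0.0000 -1.5000]

Answer: 7.0000 13.2500 17.7500 24.0000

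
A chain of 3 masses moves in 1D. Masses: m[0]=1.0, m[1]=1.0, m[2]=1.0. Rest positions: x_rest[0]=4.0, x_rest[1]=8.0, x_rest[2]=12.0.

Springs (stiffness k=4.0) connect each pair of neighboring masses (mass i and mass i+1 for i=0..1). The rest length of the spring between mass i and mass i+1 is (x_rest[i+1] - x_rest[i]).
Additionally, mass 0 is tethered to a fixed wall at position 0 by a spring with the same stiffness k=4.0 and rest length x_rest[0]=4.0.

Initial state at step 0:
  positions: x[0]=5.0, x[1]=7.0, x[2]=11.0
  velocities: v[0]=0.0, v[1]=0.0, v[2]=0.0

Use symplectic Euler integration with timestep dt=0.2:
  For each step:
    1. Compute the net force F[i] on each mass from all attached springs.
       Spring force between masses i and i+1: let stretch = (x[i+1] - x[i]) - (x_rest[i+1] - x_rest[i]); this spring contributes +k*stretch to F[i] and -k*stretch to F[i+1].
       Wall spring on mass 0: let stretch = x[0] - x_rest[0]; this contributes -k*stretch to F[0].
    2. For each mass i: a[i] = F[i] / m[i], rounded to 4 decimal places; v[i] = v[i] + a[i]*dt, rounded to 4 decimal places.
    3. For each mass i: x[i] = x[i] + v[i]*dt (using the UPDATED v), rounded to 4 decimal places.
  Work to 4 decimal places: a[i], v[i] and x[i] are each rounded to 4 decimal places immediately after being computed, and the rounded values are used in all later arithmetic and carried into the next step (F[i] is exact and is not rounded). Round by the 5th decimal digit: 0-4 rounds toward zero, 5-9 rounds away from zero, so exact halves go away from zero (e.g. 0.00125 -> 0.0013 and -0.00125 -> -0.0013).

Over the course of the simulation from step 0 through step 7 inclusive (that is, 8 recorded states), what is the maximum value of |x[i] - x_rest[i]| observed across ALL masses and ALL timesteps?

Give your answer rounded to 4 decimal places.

Step 0: x=[5.0000 7.0000 11.0000] v=[0.0000 0.0000 0.0000]
Step 1: x=[4.5200 7.3200 11.0000] v=[-2.4000 1.6000 0.0000]
Step 2: x=[3.7648 7.7808 11.0512] v=[-3.7760 2.3040 0.2560]
Step 3: x=[3.0498 8.1223 11.2191] v=[-3.5750 1.7075 0.8397]
Step 4: x=[2.6584 8.1477 11.5316] v=[-1.9568 0.1269 1.5623]
Step 5: x=[2.7200 7.8362 11.9426] v=[0.3079 -1.5574 2.0552]
Step 6: x=[3.1650 7.3632 12.3366] v=[2.2249 -2.3652 1.9701]
Step 7: x=[3.7753 7.0142 12.5749] v=[3.0515 -1.7450 1.1914]
Max displacement = 1.3416

Answer: 1.3416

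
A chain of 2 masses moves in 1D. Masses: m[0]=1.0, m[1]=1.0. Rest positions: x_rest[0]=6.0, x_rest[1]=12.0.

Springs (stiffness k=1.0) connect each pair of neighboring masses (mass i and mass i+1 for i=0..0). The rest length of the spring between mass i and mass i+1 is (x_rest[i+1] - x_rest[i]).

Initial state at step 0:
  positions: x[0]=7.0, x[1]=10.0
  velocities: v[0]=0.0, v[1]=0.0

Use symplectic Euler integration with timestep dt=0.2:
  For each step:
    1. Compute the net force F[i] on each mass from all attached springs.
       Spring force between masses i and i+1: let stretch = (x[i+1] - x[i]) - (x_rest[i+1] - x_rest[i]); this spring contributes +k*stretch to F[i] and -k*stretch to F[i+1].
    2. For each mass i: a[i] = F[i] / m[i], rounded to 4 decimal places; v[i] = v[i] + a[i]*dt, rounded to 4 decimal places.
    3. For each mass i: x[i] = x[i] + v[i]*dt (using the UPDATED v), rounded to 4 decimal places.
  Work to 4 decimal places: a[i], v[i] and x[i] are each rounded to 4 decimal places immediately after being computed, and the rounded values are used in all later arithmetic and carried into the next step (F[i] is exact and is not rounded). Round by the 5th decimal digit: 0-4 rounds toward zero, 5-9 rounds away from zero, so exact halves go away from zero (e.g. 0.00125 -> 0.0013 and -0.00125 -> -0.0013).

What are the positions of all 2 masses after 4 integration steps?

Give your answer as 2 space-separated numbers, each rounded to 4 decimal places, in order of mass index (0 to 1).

Answer: 5.9387 11.0613

Derivation:
Step 0: x=[7.0000 10.0000] v=[0.0000 0.0000]
Step 1: x=[6.8800 10.1200] v=[-0.6000 0.6000]
Step 2: x=[6.6496 10.3504] v=[-1.1520 1.1520]
Step 3: x=[6.3272 10.6728] v=[-1.6118 1.6118]
Step 4: x=[5.9387 11.0613] v=[-1.9427 1.9427]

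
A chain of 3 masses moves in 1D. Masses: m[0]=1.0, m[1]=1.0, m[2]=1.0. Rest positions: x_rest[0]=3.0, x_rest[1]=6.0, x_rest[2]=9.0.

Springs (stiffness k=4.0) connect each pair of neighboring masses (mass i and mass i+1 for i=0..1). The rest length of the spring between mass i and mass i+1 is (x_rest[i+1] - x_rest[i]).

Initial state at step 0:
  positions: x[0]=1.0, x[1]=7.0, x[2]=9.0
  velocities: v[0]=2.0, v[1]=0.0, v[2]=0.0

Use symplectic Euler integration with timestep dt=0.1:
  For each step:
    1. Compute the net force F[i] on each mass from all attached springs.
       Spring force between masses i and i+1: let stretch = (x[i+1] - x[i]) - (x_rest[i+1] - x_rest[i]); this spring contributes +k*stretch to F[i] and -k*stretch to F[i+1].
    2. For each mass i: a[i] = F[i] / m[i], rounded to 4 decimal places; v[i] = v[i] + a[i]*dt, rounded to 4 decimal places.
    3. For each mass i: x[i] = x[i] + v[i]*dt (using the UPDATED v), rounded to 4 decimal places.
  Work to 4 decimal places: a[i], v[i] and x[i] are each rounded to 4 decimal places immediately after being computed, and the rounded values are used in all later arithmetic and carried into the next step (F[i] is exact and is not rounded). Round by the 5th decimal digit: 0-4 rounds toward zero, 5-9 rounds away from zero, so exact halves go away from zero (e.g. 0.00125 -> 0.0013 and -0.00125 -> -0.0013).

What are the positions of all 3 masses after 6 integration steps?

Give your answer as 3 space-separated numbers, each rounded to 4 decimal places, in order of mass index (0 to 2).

Step 0: x=[1.0000 7.0000 9.0000] v=[2.0000 0.0000 0.0000]
Step 1: x=[1.3200 6.8400 9.0400] v=[3.2000 -1.6000 0.4000]
Step 2: x=[1.7408 6.5472 9.1120] v=[4.2080 -2.9280 0.7200]
Step 3: x=[2.2339 6.1647 9.2014] v=[4.9306 -3.8246 0.8941]
Step 4: x=[2.7642 5.7465 9.2893] v=[5.3029 -4.1822 0.8794]
Step 5: x=[3.2938 5.3507 9.3555] v=[5.2958 -3.9580 0.6623]
Step 6: x=[3.7857 5.0328 9.3815] v=[4.9186 -3.1788 0.2604]

Answer: 3.7857 5.0328 9.3815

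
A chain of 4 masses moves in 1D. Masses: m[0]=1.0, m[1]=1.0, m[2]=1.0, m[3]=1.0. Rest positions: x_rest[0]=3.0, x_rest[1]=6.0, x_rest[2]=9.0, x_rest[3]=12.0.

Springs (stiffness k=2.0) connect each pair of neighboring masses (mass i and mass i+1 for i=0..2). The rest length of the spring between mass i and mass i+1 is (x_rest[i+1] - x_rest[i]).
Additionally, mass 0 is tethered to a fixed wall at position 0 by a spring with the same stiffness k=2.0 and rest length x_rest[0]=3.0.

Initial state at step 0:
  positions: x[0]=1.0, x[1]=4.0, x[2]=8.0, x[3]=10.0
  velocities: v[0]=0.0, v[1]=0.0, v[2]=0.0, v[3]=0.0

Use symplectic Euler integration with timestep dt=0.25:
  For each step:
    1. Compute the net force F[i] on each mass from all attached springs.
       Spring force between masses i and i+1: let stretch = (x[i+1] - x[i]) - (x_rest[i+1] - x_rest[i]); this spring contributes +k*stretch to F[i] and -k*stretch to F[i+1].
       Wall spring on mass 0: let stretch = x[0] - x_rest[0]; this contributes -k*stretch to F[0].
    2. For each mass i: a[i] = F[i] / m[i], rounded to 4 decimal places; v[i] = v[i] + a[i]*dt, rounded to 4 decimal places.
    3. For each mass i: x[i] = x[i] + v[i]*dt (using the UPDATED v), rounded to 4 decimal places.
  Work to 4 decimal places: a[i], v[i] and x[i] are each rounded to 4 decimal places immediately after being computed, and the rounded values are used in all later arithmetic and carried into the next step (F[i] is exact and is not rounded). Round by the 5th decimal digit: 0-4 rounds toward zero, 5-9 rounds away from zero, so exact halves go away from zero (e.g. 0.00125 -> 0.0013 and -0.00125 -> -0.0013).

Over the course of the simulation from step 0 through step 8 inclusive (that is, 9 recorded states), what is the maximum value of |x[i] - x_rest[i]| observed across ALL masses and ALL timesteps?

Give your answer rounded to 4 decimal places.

Step 0: x=[1.0000 4.0000 8.0000 10.0000] v=[0.0000 0.0000 0.0000 0.0000]
Step 1: x=[1.2500 4.1250 7.7500 10.1250] v=[1.0000 0.5000 -1.0000 0.5000]
Step 2: x=[1.7031 4.3438 7.3438 10.3281] v=[1.8125 0.8750 -1.6250 0.8125]
Step 3: x=[2.2734 4.6075 6.9356 10.5332] v=[2.2813 1.0547 -1.6329 0.8204]
Step 4: x=[2.8513 4.8704 6.6861 10.6636] v=[2.3117 1.0517 -0.9982 0.5216]
Step 5: x=[3.3252 5.1079 6.7068 10.6718] v=[1.8956 0.9500 0.0827 0.0329]
Step 6: x=[3.6063 5.3224 7.0233 10.5594] v=[1.1244 0.8581 1.2658 -0.4496]
Step 7: x=[3.6511 5.5350 7.5692 10.3800] v=[0.1793 0.8505 2.1834 -0.7177]
Step 8: x=[3.4750 5.7664 8.2121 10.2242] v=[-0.7043 0.9257 2.5717 -0.6231]
Max displacement = 2.3139

Answer: 2.3139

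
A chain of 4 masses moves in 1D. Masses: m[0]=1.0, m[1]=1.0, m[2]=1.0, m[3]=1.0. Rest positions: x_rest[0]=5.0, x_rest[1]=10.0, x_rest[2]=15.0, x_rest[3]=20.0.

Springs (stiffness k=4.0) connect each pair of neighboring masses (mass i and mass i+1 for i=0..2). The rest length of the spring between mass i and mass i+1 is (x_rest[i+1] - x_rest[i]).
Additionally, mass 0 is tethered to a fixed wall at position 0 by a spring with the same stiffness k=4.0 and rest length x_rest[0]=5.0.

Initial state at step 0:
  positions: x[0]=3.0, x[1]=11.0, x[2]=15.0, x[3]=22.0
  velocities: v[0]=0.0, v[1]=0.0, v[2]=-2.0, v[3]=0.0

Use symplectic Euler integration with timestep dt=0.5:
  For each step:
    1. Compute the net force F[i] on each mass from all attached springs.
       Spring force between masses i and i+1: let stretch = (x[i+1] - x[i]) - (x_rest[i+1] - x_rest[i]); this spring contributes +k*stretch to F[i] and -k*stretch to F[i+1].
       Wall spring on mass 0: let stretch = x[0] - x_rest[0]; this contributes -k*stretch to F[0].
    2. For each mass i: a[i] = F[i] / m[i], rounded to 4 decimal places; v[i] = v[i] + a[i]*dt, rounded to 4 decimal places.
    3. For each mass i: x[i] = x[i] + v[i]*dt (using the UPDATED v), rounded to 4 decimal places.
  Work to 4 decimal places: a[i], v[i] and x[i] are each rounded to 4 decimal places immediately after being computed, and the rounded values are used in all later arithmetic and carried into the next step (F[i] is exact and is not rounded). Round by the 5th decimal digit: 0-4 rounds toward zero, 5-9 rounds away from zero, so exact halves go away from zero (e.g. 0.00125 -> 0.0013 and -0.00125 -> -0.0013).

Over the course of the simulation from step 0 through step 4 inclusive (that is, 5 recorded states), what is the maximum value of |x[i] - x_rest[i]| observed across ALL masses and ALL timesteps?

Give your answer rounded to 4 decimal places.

Answer: 4.0000

Derivation:
Step 0: x=[3.0000 11.0000 15.0000 22.0000] v=[0.0000 0.0000 -2.0000 0.0000]
Step 1: x=[8.0000 7.0000 17.0000 20.0000] v=[10.0000 -8.0000 4.0000 -4.0000]
Step 2: x=[4.0000 14.0000 12.0000 20.0000] v=[-8.0000 14.0000 -10.0000 0.0000]
Step 3: x=[6.0000 9.0000 17.0000 17.0000] v=[4.0000 -10.0000 10.0000 -6.0000]
Step 4: x=[5.0000 9.0000 14.0000 19.0000] v=[-2.0000 0.0000 -6.0000 4.0000]
Max displacement = 4.0000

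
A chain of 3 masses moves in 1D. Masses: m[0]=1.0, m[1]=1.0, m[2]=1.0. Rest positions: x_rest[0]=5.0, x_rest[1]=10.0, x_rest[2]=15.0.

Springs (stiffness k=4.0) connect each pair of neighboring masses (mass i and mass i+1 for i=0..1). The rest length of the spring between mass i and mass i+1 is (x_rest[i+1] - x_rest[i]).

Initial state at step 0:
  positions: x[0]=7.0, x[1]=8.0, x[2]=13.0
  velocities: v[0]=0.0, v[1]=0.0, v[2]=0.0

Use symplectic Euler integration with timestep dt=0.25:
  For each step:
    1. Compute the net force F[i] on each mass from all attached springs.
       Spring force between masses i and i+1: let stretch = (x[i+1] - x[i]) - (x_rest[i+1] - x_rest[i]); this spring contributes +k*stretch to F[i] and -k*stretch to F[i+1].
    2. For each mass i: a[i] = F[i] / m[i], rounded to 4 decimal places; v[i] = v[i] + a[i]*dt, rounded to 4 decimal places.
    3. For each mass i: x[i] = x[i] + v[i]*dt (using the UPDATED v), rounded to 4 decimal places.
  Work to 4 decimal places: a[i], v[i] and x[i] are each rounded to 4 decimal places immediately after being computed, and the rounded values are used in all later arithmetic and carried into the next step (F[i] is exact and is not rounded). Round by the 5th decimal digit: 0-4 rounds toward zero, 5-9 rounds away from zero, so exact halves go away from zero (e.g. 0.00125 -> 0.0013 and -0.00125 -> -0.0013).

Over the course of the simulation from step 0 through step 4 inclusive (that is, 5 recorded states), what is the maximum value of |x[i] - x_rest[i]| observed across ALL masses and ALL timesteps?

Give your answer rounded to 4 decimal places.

Step 0: x=[7.0000 8.0000 13.0000] v=[0.0000 0.0000 0.0000]
Step 1: x=[6.0000 9.0000 13.0000] v=[-4.0000 4.0000 0.0000]
Step 2: x=[4.5000 10.2500 13.2500] v=[-6.0000 5.0000 1.0000]
Step 3: x=[3.1875 10.8125 14.0000] v=[-5.2500 2.2500 3.0000]
Step 4: x=[2.5313 10.2656 15.2031] v=[-2.6250 -2.1875 4.8125]
Max displacement = 2.4687

Answer: 2.4687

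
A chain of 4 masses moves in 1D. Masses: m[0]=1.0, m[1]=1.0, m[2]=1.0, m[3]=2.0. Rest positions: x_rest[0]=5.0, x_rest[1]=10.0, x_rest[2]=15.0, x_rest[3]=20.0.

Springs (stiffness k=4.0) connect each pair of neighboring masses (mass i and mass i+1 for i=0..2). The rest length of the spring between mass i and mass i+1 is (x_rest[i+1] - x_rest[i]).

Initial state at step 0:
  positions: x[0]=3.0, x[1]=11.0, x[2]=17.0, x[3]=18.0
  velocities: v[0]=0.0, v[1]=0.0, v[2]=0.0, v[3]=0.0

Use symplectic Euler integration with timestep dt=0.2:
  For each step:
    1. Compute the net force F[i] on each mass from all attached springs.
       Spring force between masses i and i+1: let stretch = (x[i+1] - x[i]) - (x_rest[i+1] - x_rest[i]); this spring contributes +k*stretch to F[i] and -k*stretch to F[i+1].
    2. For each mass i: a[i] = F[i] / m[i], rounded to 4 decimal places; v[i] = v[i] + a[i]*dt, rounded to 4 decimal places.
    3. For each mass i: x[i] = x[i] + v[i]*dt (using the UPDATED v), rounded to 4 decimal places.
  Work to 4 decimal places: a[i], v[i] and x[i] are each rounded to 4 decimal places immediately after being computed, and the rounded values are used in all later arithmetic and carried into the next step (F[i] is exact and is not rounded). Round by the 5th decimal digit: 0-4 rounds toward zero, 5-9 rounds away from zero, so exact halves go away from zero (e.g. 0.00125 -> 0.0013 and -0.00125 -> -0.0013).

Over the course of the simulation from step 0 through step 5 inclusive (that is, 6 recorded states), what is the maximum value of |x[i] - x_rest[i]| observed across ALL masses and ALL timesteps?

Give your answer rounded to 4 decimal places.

Answer: 3.2203

Derivation:
Step 0: x=[3.0000 11.0000 17.0000 18.0000] v=[0.0000 0.0000 0.0000 0.0000]
Step 1: x=[3.4800 10.6800 16.2000 18.3200] v=[2.4000 -1.6000 -4.0000 1.6000]
Step 2: x=[4.3120 10.0912 14.8560 18.8704] v=[4.1600 -2.9440 -6.7200 2.7520]
Step 3: x=[5.2687 9.3401 13.3919 19.4996] v=[4.7834 -3.7555 -7.3203 3.1462]
Step 4: x=[6.0768 8.5859 12.2568 20.0402] v=[4.0405 -3.7712 -5.6756 2.7031]
Step 5: x=[6.4864 8.0175 11.7797 20.3581] v=[2.0478 -2.8418 -2.3856 1.5897]
Max displacement = 3.2203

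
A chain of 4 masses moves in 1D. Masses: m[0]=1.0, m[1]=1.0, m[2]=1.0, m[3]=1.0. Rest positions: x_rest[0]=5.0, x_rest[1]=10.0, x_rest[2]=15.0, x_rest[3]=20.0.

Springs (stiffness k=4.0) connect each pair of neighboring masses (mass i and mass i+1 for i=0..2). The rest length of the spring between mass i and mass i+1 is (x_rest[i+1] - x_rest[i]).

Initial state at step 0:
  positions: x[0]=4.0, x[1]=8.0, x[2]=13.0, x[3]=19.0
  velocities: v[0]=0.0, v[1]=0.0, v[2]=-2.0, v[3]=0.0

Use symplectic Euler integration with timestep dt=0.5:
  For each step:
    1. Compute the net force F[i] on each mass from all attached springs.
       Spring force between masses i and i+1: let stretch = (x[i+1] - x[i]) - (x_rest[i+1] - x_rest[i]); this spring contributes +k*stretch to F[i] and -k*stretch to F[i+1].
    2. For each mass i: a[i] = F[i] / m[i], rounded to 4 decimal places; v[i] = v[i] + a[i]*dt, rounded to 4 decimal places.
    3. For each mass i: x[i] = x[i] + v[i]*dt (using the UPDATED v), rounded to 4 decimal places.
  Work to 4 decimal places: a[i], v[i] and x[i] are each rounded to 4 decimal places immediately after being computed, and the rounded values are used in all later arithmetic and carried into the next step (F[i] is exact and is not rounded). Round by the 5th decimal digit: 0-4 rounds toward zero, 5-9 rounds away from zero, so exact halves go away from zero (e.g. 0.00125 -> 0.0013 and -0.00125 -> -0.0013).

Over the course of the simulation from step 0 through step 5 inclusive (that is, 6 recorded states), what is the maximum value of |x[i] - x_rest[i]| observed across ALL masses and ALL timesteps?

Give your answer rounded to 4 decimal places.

Answer: 3.0000

Derivation:
Step 0: x=[4.0000 8.0000 13.0000 19.0000] v=[0.0000 0.0000 -2.0000 0.0000]
Step 1: x=[3.0000 9.0000 13.0000 18.0000] v=[-2.0000 2.0000 0.0000 -2.0000]
Step 2: x=[3.0000 8.0000 14.0000 17.0000] v=[0.0000 -2.0000 2.0000 -2.0000]
Step 3: x=[3.0000 8.0000 12.0000 18.0000] v=[0.0000 0.0000 -4.0000 2.0000]
Step 4: x=[3.0000 7.0000 12.0000 18.0000] v=[0.0000 -2.0000 0.0000 0.0000]
Step 5: x=[2.0000 7.0000 13.0000 17.0000] v=[-2.0000 0.0000 2.0000 -2.0000]
Max displacement = 3.0000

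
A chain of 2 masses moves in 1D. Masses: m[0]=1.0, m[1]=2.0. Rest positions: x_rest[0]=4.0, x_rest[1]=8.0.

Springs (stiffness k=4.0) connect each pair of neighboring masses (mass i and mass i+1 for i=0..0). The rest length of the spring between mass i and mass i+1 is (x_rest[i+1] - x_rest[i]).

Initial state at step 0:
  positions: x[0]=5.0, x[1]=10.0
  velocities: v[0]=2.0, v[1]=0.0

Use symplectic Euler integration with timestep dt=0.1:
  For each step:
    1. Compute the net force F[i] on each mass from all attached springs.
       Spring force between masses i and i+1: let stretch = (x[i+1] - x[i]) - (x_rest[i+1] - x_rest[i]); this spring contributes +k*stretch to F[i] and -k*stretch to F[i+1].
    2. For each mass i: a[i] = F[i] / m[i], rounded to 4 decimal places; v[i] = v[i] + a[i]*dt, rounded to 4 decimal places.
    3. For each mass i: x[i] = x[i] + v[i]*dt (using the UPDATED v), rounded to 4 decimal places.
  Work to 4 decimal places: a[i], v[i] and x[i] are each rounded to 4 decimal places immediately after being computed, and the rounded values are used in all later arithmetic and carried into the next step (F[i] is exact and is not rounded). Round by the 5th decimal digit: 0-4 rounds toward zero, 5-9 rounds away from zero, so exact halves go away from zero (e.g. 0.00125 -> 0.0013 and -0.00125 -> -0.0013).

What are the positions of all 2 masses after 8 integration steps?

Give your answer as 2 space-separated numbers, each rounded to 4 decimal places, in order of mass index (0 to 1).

Step 0: x=[5.0000 10.0000] v=[2.0000 0.0000]
Step 1: x=[5.2400 9.9800] v=[2.4000 -0.2000]
Step 2: x=[5.5096 9.9452] v=[2.6960 -0.3480]
Step 3: x=[5.7966 9.9017] v=[2.8702 -0.4351]
Step 4: x=[6.0878 9.8561] v=[2.9122 -0.4561]
Step 5: x=[6.3698 9.8151] v=[2.8195 -0.4098]
Step 6: x=[6.6296 9.7852] v=[2.5976 -0.2989]
Step 7: x=[6.8556 9.7722] v=[2.2598 -0.1300]
Step 8: x=[7.0382 9.7809] v=[1.8264 0.0867]

Answer: 7.0382 9.7809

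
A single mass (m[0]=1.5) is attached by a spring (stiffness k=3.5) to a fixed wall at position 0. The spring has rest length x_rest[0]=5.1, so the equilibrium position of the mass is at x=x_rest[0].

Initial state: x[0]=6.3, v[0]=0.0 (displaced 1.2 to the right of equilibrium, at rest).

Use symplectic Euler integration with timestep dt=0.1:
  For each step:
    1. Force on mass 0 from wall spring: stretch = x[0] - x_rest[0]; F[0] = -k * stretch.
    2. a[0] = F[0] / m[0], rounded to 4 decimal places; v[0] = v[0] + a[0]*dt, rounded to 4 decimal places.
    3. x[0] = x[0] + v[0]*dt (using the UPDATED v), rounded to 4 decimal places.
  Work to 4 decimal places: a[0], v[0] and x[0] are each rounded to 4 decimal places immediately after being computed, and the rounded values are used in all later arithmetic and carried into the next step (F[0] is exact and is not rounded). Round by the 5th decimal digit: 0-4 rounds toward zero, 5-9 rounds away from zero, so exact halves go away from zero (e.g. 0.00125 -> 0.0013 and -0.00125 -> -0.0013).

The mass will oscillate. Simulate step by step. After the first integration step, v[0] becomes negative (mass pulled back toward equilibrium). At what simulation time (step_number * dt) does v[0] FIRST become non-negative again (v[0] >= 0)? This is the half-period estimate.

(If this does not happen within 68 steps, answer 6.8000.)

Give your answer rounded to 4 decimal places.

Step 0: x=[6.3000] v=[0.0000]
Step 1: x=[6.2720] v=[-0.2800]
Step 2: x=[6.2167] v=[-0.5535]
Step 3: x=[6.1353] v=[-0.8141]
Step 4: x=[6.0297] v=[-1.0557]
Step 5: x=[5.9024] v=[-1.2726]
Step 6: x=[5.7564] v=[-1.4598]
Step 7: x=[5.5951] v=[-1.6130]
Step 8: x=[5.4223] v=[-1.7285]
Step 9: x=[5.2419] v=[-1.8037]
Step 10: x=[5.0582] v=[-1.8368]
Step 11: x=[4.8755] v=[-1.8271]
Step 12: x=[4.6980] v=[-1.7747]
Step 13: x=[4.5299] v=[-1.6809]
Step 14: x=[4.3751] v=[-1.5479]
Step 15: x=[4.2372] v=[-1.3788]
Step 16: x=[4.1195] v=[-1.1775]
Step 17: x=[4.0246] v=[-0.9487]
Step 18: x=[3.9548] v=[-0.6978]
Step 19: x=[3.9117] v=[-0.4306]
Step 20: x=[3.8964] v=[-0.1533]
Step 21: x=[3.9092] v=[0.1275]
First v>=0 after going negative at step 21, time=2.1000

Answer: 2.1000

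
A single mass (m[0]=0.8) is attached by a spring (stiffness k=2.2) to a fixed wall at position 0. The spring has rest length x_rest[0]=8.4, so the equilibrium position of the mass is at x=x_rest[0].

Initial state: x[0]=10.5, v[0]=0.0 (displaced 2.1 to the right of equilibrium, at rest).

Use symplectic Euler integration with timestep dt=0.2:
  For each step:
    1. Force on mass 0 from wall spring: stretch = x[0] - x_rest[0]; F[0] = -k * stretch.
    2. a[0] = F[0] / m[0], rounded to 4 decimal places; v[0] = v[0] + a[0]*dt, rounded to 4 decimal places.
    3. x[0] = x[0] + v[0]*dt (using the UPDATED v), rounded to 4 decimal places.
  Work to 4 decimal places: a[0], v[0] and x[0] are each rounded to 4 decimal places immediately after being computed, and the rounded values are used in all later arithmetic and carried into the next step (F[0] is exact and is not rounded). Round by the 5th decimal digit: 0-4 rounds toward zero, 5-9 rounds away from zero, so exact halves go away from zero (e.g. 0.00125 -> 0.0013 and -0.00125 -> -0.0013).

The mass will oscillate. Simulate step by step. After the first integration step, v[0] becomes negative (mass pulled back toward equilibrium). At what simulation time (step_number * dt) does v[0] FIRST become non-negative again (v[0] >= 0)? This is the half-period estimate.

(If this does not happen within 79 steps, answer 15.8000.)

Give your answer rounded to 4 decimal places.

Answer: 2.0000

Derivation:
Step 0: x=[10.5000] v=[0.0000]
Step 1: x=[10.2690] v=[-1.1550]
Step 2: x=[9.8324] v=[-2.1830]
Step 3: x=[9.2382] v=[-2.9708]
Step 4: x=[8.5518] v=[-3.4318]
Step 5: x=[7.8487] v=[-3.5153]
Step 6: x=[7.2063] v=[-3.2121]
Step 7: x=[6.6952] v=[-2.5556]
Step 8: x=[6.3716] v=[-1.6180]
Step 9: x=[6.2711] v=[-0.5024]
Step 10: x=[6.4048] v=[0.6685]
First v>=0 after going negative at step 10, time=2.0000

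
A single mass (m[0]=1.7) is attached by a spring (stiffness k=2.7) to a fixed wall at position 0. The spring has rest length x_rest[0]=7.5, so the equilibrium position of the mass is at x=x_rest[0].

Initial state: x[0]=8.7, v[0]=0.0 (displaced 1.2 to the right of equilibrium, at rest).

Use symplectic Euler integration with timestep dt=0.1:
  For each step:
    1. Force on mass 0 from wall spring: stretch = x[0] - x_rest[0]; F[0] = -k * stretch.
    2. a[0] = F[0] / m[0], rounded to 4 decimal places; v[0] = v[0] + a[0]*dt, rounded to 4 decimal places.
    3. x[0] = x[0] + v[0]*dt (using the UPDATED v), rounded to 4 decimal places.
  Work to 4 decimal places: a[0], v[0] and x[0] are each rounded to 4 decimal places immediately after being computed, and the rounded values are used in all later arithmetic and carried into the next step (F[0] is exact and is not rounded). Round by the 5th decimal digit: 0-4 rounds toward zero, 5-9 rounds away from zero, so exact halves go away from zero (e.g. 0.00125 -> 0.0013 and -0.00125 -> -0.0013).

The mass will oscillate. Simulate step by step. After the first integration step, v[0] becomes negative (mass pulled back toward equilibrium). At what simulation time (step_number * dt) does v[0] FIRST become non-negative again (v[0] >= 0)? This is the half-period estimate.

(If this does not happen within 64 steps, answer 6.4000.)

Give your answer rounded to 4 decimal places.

Answer: 2.5000

Derivation:
Step 0: x=[8.7000] v=[0.0000]
Step 1: x=[8.6809] v=[-0.1906]
Step 2: x=[8.6431] v=[-0.3782]
Step 3: x=[8.5871] v=[-0.5598]
Step 4: x=[8.5139] v=[-0.7325]
Step 5: x=[8.4246] v=[-0.8935]
Step 6: x=[8.3206] v=[-1.0404]
Step 7: x=[8.2035] v=[-1.1707]
Step 8: x=[8.0753] v=[-1.2824]
Step 9: x=[7.9379] v=[-1.3738]
Step 10: x=[7.7936] v=[-1.4434]
Step 11: x=[7.6446] v=[-1.4900]
Step 12: x=[7.4933] v=[-1.5130]
Step 13: x=[7.3421] v=[-1.5119]
Step 14: x=[7.1934] v=[-1.4868]
Step 15: x=[7.0496] v=[-1.4381]
Step 16: x=[6.9129] v=[-1.3666]
Step 17: x=[6.7856] v=[-1.2734]
Step 18: x=[6.6696] v=[-1.1599]
Step 19: x=[6.5668] v=[-1.0280]
Step 20: x=[6.4788] v=[-0.8798]
Step 21: x=[6.4070] v=[-0.7176]
Step 22: x=[6.3526] v=[-0.5440]
Step 23: x=[6.3164] v=[-0.3618]
Step 24: x=[6.2990] v=[-0.1738]
Step 25: x=[6.3007] v=[0.0170]
First v>=0 after going negative at step 25, time=2.5000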